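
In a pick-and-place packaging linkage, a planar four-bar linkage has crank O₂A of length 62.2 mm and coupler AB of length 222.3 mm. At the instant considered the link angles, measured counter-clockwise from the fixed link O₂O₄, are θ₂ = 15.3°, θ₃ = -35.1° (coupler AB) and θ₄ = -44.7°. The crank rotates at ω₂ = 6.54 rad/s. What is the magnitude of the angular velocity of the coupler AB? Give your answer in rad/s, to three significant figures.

9.50

ω₂ = 6.54 rad/s
Differentiating the loop-closure r₂e^{iθ₂}+r₃e^{iθ₃}=r₁+r₄e^{iθ₄} gives r₂ω₂e^{iθ₂}+r₃ω₃e^{iθ₃}=r₄ω₄e^{iθ₄}.
Eliminating the other unknown: ω₃ = r₂ω₂ sin(θ₄−θ₂) / [r₃ sin(θ₃−θ₄)].
Numerator sine = -0.86603; denominator sine = +0.16677.
Result = 0.0622·6.54·(-0.86603) / (0.2223·(+0.16677)) = -9.5026 rad/s; magnitude 9.5026 rad/s.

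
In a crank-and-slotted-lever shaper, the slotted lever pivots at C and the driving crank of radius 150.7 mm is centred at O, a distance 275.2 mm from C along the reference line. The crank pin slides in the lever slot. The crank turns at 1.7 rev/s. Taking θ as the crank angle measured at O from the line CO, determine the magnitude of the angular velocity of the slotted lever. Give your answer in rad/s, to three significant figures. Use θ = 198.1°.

ω = 10.68 rad/s (from 1.7 rev/s).
Crank pin A relative to C: A = (d + r cosθ, r sinθ); lever angle φ = atan2(r sinθ, d + r cosθ).
Differentiating tanφ: φ̇ = rω(d cosθ + r)/(d² + r² + 2dr cosθ).
d² + r² + 2dr cosθ = |CA|² = 0.0196047 m²;  d cosθ + r = -0.11088 m.
|ω_lever| = |0.1507·10.68·-0.11088| / 0.0196047 = 9.1042 rad/s.

9.10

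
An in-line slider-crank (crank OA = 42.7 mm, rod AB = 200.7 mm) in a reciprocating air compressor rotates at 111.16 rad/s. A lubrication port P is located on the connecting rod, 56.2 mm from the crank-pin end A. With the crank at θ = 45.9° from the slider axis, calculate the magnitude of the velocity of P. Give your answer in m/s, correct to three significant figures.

ω = 111.2 rad/s.  Crank-pin speed |V_A| = rω = 4.7465 m/s, perpendicular to OA.
Rod angle: sinφ = −(r/L) sinθ ⇒ φ = -8.788°; ω_rod = −rω cosθ/√(L²−r²sin²θ) = -16.654 rad/s.
V_P = V_A + ω_rod × AP, with AP = 0.0562 m along the rod.
Components: V_Px = −rω sinθ − a·ω_rod·sinφ = -3.5516 m/s;  V_Py = rω cosθ + a·ω_rod·cosφ = +2.3782 m/s.
|V_P| = √(V_Px² + V_Py²) = 4.2743 m/s.

4.27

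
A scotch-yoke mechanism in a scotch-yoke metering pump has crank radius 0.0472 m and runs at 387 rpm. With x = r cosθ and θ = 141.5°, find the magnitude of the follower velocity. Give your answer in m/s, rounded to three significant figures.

ω = 40.53 rad/s (from 387 rpm).
x = r cosθ ⇒ ẋ = −rω sinθ.
|v| = rω|sinθ| = 0.0472·40.53·|sin 141.5°| = 1.1908 m/s.

1.19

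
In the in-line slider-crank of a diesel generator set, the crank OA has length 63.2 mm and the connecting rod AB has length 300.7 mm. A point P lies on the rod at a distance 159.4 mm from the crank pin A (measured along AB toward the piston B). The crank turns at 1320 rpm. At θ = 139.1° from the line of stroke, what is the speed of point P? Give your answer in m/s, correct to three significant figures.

ω = 138.2 rad/s.  Crank-pin speed |V_A| = rω = 8.7361 m/s, perpendicular to OA.
Rod angle: sinφ = −(r/L) sinθ ⇒ φ = -7.910°; ω_rod = −rω cosθ/√(L²−r²sin²θ) = +22.17 rad/s.
V_P = V_A + ω_rod × AP, with AP = 0.1594 m along the rod.
Components: V_Px = −rω sinθ − a·ω_rod·sinφ = -5.2336 m/s;  V_Py = rω cosθ + a·ω_rod·cosφ = -3.1029 m/s.
|V_P| = √(V_Px² + V_Py²) = 6.0843 m/s.

6.08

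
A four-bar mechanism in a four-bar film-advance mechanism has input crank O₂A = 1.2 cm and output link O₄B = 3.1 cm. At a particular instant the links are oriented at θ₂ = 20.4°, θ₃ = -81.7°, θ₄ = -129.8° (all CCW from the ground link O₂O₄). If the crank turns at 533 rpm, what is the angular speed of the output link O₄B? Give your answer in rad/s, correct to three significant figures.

ω₂ = 55.82 rad/s (from 533 rpm).
Differentiating the loop-closure r₂e^{iθ₂}+r₃e^{iθ₃}=r₁+r₄e^{iθ₄} gives r₂ω₂e^{iθ₂}+r₃ω₃e^{iθ₃}=r₄ω₄e^{iθ₄}.
Eliminating the other unknown: ω₄ = r₂ω₂ sin(θ₂−θ₃) / [r₄ sin(θ₄−θ₃)].
Numerator sine = +0.97778; denominator sine = -0.74431.
Result = 0.012·55.82·(+0.97778) / (0.031·(-0.74431)) = -28.383 rad/s; magnitude 28.383 rad/s.

28.4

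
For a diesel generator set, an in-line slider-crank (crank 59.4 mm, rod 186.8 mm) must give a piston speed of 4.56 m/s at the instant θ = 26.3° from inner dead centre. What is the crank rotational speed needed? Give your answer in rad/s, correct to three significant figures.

For an in-line slider-crank, |v_piston| = rω|sinθ|·[1 + r cosθ/√(L² − r² sin²θ)].
With r = 0.0594 m, L = 0.1868 m, θ = 26.3°: the bracketed kinematic factor |dx/dθ| = 0.033897 m.
ω = v/|dx/dθ| = 4.56/0.033897 = 134.53 rad/s.

135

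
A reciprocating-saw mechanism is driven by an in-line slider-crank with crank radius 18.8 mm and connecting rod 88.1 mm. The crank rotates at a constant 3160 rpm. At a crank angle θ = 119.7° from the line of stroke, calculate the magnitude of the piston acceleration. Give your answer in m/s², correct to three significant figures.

ω = 2π·3160/60 = 330.9 rad/s
x(θ) = r cosθ + √(L² − r² sin²θ); with ω constant, a = ω²·d²x/dθ².
d²x/dθ² = −r cosθ − r²(cos2θ)/√u − r⁴ sin²2θ/(4u^{3/2}),  u = L² − r² sin²θ = 0.00749493 m².
Substituting r = 0.0188 m, L = 0.0881 m, θ = 119.7°: d²x/dθ² = +0.011357 m.
a = ω²·d²x/dθ² = (330.9)²·(+0.011357) = +1243.7 m/s²;  |a| = 1243.7 m/s².

1240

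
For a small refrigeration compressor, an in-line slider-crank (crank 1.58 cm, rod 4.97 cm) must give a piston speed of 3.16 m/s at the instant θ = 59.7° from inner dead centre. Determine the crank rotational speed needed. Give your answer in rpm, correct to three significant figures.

1900

For an in-line slider-crank, |v_piston| = rω|sinθ|·[1 + r cosθ/√(L² − r² sin²θ)].
With r = 0.0158 m, L = 0.0497 m, θ = 59.7°: the bracketed kinematic factor |dx/dθ| = 0.015917 m.
ω = v/|dx/dθ| = 3.16/0.015917 = 198.53 rad/s.
N = 60ω/(2π) = 1895.8 rpm.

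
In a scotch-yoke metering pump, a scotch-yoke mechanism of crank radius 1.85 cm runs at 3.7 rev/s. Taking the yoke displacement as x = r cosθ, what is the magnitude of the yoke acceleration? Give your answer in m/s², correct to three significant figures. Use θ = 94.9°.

ω = 23.25 rad/s (from 3.7 rev/s).
x = r cosθ ⇒ ẍ = −rω² cosθ (ω constant).
|a| = rω²|cosθ| = 0.0185·(23.25)²·|cos 94.9°| = 0.85404 m/s².

0.854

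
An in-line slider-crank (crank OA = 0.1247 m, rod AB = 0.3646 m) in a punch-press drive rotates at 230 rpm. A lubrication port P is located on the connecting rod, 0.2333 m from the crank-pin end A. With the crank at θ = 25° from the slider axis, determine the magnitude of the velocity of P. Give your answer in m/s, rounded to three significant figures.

ω = 24.09 rad/s.  Crank-pin speed |V_A| = rω = 3.0035 m/s, perpendicular to OA.
Rod angle: sinφ = −(r/L) sinθ ⇒ φ = -8.311°; ω_rod = −rω cosθ/√(L²−r²sin²θ) = -7.5451 rad/s.
V_P = V_A + ω_rod × AP, with AP = 0.2333 m along the rod.
Components: V_Px = −rω sinθ − a·ω_rod·sinφ = -1.5238 m/s;  V_Py = rω cosθ + a·ω_rod·cosφ = +0.98027 m/s.
|V_P| = √(V_Px² + V_Py²) = 1.8118 m/s.

1.81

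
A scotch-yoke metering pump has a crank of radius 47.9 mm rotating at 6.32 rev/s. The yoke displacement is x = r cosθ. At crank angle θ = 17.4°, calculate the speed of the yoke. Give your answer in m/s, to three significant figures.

0.569

ω = 39.71 rad/s (from 6.32 rev/s).
x = r cosθ ⇒ ẋ = −rω sinθ.
|v| = rω|sinθ| = 0.0479·39.71·|sin 17.4°| = 0.5688 m/s.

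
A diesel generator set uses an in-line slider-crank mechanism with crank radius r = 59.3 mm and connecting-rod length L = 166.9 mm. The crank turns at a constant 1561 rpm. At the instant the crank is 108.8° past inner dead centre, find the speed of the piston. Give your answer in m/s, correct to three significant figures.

8.06

ω = 2π·1561/60 = 163.5 rad/s
For an in-line slider-crank, x = r cosθ + √(L² − r² sin²θ), so v = −rω sinθ·[1 + r cosθ/√(L² − r² sin²θ)].
With r = 0.0593 m, L = 0.1669 m, θ = 108.8°: √(L² − r² sin²θ) = 0.15718 m.
v = −0.0593·163.5·0.94665·[1 + 0.0593·-0.32227/0.15718] = -8.0607 m/s.
|v| = 8.0607 m/s.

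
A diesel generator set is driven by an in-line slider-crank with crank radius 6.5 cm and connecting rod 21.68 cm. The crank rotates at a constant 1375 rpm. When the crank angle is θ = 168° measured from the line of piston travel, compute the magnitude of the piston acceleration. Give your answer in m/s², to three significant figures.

947

ω = 2π·1375/60 = 144 rad/s
x(θ) = r cosθ + √(L² − r² sin²θ); with ω constant, a = ω²·d²x/dθ².
d²x/dθ² = −r cosθ − r²(cos2θ)/√u − r⁴ sin²2θ/(4u^{3/2}),  u = L² − r² sin²θ = 0.0468196 m².
Substituting r = 0.065 m, L = 0.2168 m, θ = 168°: d²x/dθ² = +0.045669 m.
a = ω²·d²x/dθ² = (144)²·(+0.045669) = +946.85 m/s²;  |a| = 946.85 m/s².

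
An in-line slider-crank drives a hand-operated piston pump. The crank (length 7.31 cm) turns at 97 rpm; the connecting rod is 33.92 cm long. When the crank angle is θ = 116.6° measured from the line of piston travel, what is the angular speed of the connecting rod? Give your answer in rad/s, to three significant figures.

0.999

ω = 10.16 rad/s (converted from 97 rpm).
The rod makes angle φ with the slider axis where L sinφ = r sinθ; differentiating, L cosφ·φ̇ = r ω cosθ.
L cosφ = √(L² − r² sin²θ) = 0.33284 m.
|ω_rod| = r ω |cosθ| / √(L² − r² sin²θ) = 0.0731·10.16·0.44776/0.33284 = 0.9989 rad/s.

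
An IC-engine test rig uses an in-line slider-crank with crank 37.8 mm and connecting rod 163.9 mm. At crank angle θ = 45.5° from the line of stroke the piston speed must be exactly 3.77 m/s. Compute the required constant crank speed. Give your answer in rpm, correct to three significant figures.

1150

For an in-line slider-crank, |v_piston| = rω|sinθ|·[1 + r cosθ/√(L² − r² sin²θ)].
With r = 0.0378 m, L = 0.1639 m, θ = 45.5°: the bracketed kinematic factor |dx/dθ| = 0.031379 m.
ω = v/|dx/dθ| = 3.77/0.031379 = 120.14 rad/s.
N = 60ω/(2π) = 1147.3 rpm.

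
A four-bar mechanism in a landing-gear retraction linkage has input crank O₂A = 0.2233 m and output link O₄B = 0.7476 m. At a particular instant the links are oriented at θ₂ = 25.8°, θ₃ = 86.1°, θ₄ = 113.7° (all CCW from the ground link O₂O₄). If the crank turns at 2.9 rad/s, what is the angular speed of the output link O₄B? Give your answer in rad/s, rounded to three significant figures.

ω₂ = 2.9 rad/s
Differentiating the loop-closure r₂e^{iθ₂}+r₃e^{iθ₃}=r₁+r₄e^{iθ₄} gives r₂ω₂e^{iθ₂}+r₃ω₃e^{iθ₃}=r₄ω₄e^{iθ₄}.
Eliminating the other unknown: ω₄ = r₂ω₂ sin(θ₂−θ₃) / [r₄ sin(θ₄−θ₃)].
Numerator sine = -0.86863; denominator sine = +0.46330.
Result = 0.2233·2.9·(-0.86863) / (0.7476·(+0.46330)) = -1.624 rad/s; magnitude 1.624 rad/s.

1.62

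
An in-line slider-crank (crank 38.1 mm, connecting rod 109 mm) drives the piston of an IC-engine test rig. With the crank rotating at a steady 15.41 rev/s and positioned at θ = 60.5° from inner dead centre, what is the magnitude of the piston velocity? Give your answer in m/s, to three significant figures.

3.79

ω = 2π·15.4 = 96.82 rad/s
For an in-line slider-crank, x = r cosθ + √(L² − r² sin²θ), so v = −rω sinθ·[1 + r cosθ/√(L² − r² sin²θ)].
With r = 0.0381 m, L = 0.109 m, θ = 60.5°: √(L² − r² sin²θ) = 0.10383 m.
v = −0.0381·96.82·0.87036·[1 + 0.0381·0.49242/0.10383] = -3.7909 m/s.
|v| = 3.7909 m/s.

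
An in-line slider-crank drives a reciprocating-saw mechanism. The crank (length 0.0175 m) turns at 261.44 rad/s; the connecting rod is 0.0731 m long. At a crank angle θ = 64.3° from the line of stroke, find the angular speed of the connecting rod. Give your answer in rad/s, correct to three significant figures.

27.8

ω = 261.4 rad/s
The rod makes angle φ with the slider axis where L sinφ = r sinθ; differentiating, L cosφ·φ̇ = r ω cosθ.
L cosφ = √(L² − r² sin²θ) = 0.071379 m.
|ω_rod| = r ω |cosθ| / √(L² − r² sin²θ) = 0.0175·261.4·0.43366/0.071379 = 27.796 rad/s.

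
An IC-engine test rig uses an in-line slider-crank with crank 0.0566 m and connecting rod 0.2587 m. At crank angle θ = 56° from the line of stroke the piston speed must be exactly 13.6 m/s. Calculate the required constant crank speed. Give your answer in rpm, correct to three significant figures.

2460

For an in-line slider-crank, |v_piston| = rω|sinθ|·[1 + r cosθ/√(L² − r² sin²θ)].
With r = 0.0566 m, L = 0.2587 m, θ = 56°: the bracketed kinematic factor |dx/dθ| = 0.052761 m.
ω = v/|dx/dθ| = 13.6/0.052761 = 257.77 rad/s.
N = 60ω/(2π) = 2461.5 rpm.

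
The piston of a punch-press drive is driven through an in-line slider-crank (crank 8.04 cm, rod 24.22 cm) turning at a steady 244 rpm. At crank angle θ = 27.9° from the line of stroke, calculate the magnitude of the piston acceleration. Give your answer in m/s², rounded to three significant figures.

ω = 2π·244/60 = 25.55 rad/s
x(θ) = r cosθ + √(L² − r² sin²θ); with ω constant, a = ω²·d²x/dθ².
d²x/dθ² = −r cosθ − r²(cos2θ)/√u − r⁴ sin²2θ/(4u^{3/2}),  u = L² − r² sin²θ = 0.0572455 m².
Substituting r = 0.0804 m, L = 0.2422 m, θ = 27.9°: d²x/dθ² = -0.086762 m.
a = ω²·d²x/dθ² = (25.55)²·(-0.086762) = -56.646 m/s²;  |a| = 56.646 m/s².

56.6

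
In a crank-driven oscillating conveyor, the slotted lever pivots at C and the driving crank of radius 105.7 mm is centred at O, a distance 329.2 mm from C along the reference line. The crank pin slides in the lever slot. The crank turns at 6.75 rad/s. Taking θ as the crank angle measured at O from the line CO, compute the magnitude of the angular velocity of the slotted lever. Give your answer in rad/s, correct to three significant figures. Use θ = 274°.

ω = 6.75 rad/s
Crank pin A relative to C: A = (d + r cosθ, r sinθ); lever angle φ = atan2(r sinθ, d + r cosθ).
Differentiating tanφ: φ̇ = rω(d cosθ + r)/(d² + r² + 2dr cosθ).
d² + r² + 2dr cosθ = |CA|² = 0.1244 m²;  d cosθ + r = +0.12866 m.
|ω_lever| = |0.1057·6.75·+0.12866| / 0.1244 = 0.73793 rad/s.

0.738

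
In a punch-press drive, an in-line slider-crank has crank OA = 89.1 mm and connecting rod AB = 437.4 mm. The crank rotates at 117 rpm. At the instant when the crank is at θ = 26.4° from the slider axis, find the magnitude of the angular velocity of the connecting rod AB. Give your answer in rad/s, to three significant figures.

2.24

ω = 12.25 rad/s (converted from 117 rpm).
The rod makes angle φ with the slider axis where L sinφ = r sinθ; differentiating, L cosφ·φ̇ = r ω cosθ.
L cosφ = √(L² − r² sin²θ) = 0.4356 m.
|ω_rod| = r ω |cosθ| / √(L² − r² sin²θ) = 0.0891·12.25·0.89571/0.4356 = 2.2448 rad/s.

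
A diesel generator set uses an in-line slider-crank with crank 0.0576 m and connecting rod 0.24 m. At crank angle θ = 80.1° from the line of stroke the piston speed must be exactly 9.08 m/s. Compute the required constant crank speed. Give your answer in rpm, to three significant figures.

1470

For an in-line slider-crank, |v_piston| = rω|sinθ|·[1 + r cosθ/√(L² − r² sin²θ)].
With r = 0.0576 m, L = 0.24 m, θ = 80.1°: the bracketed kinematic factor |dx/dθ| = 0.059152 m.
ω = v/|dx/dθ| = 9.08/0.059152 = 153.5 rad/s.
N = 60ω/(2π) = 1465.8 rpm.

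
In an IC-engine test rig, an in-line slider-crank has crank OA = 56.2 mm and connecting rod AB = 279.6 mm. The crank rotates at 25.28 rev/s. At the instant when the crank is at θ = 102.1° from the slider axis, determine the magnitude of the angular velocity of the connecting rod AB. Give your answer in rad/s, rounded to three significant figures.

ω = 158.8 rad/s (converted from 25.28 rev/s).
The rod makes angle φ with the slider axis where L sinφ = r sinθ; differentiating, L cosφ·φ̇ = r ω cosθ.
L cosφ = √(L² − r² sin²θ) = 0.27415 m.
|ω_rod| = r ω |cosθ| / √(L² − r² sin²θ) = 0.0562·158.8·0.20962/0.27415 = 6.8256 rad/s.

6.83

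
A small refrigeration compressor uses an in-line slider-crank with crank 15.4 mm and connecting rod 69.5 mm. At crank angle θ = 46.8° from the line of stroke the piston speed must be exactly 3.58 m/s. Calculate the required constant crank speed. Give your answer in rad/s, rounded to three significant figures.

For an in-line slider-crank, |v_piston| = rω|sinθ|·[1 + r cosθ/√(L² − r² sin²θ)].
With r = 0.0154 m, L = 0.0695 m, θ = 46.8°: the bracketed kinematic factor |dx/dθ| = 0.012952 m.
ω = v/|dx/dθ| = 3.58/0.012952 = 276.41 rad/s.

276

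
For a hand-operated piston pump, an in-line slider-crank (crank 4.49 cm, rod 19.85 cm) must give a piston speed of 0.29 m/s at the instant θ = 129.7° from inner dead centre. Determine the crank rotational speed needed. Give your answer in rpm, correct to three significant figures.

For an in-line slider-crank, |v_piston| = rω|sinθ|·[1 + r cosθ/√(L² − r² sin²θ)].
With r = 0.0449 m, L = 0.1985 m, θ = 129.7°: the bracketed kinematic factor |dx/dθ| = 0.029477 m.
ω = v/|dx/dθ| = 0.29/0.029477 = 9.8381 rad/s.
N = 60ω/(2π) = 93.947 rpm.

93.9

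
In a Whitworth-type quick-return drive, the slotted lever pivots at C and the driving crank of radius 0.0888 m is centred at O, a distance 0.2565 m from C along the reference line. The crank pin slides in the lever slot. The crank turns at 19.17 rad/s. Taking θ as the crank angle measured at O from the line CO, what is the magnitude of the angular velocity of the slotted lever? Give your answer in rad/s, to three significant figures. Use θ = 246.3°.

ω = 19.17 rad/s
Crank pin A relative to C: A = (d + r cosθ, r sinθ); lever angle φ = atan2(r sinθ, d + r cosθ).
Differentiating tanφ: φ̇ = rω(d cosθ + r)/(d² + r² + 2dr cosθ).
d² + r² + 2dr cosθ = |CA|² = 0.0553672 m²;  d cosθ + r = -0.0143 m.
|ω_lever| = |0.0888·19.17·-0.0143| / 0.0553672 = 0.43965 rad/s.

0.440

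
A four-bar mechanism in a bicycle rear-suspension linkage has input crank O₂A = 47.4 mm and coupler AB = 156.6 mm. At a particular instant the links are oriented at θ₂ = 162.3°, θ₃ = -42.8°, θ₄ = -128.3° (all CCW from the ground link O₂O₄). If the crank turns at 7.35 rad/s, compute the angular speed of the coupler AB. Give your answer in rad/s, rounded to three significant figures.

ω₂ = 7.35 rad/s
Differentiating the loop-closure r₂e^{iθ₂}+r₃e^{iθ₃}=r₁+r₄e^{iθ₄} gives r₂ω₂e^{iθ₂}+r₃ω₃e^{iθ₃}=r₄ω₄e^{iθ₄}.
Eliminating the other unknown: ω₃ = r₂ω₂ sin(θ₄−θ₂) / [r₃ sin(θ₃−θ₄)].
Numerator sine = +0.93606; denominator sine = +0.99692.
Result = 0.0474·7.35·(+0.93606) / (0.1566·(+0.99692)) = +2.0889 rad/s; magnitude 2.0889 rad/s.

2.09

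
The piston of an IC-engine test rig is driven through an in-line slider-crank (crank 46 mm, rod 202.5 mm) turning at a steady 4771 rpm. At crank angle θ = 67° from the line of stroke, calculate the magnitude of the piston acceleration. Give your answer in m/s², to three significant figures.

2650

ω = 2π·4771/60 = 499.6 rad/s
x(θ) = r cosθ + √(L² − r² sin²θ); with ω constant, a = ω²·d²x/dθ².
d²x/dθ² = −r cosθ − r²(cos2θ)/√u − r⁴ sin²2θ/(4u^{3/2}),  u = L² − r² sin²θ = 0.0392133 m².
Substituting r = 0.046 m, L = 0.2025 m, θ = 67°: d²x/dθ² = -0.010625 m.
a = ω²·d²x/dθ² = (499.6)²·(-0.010625) = -2652.3 m/s²;  |a| = 2652.3 m/s².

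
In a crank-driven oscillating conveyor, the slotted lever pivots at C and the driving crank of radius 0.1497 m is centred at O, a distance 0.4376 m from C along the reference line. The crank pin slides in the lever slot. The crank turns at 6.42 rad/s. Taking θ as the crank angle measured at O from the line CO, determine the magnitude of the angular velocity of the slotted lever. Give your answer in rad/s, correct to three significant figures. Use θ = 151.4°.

2.28

ω = 6.42 rad/s
Crank pin A relative to C: A = (d + r cosθ, r sinθ); lever angle φ = atan2(r sinθ, d + r cosθ).
Differentiating tanφ: φ̇ = rω(d cosθ + r)/(d² + r² + 2dr cosθ).
d² + r² + 2dr cosθ = |CA|² = 0.0988728 m²;  d cosθ + r = -0.23451 m.
|ω_lever| = |0.1497·6.42·-0.23451| / 0.0988728 = 2.2795 rad/s.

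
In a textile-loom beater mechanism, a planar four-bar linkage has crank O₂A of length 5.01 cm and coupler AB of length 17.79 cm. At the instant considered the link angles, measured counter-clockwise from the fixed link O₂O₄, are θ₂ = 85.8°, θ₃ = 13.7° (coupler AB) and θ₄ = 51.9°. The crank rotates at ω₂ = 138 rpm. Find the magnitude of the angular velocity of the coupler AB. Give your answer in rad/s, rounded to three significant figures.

3.67

ω₂ = 14.45 rad/s (from 138 rpm).
Differentiating the loop-closure r₂e^{iθ₂}+r₃e^{iθ₃}=r₁+r₄e^{iθ₄} gives r₂ω₂e^{iθ₂}+r₃ω₃e^{iθ₃}=r₄ω₄e^{iθ₄}.
Eliminating the other unknown: ω₃ = r₂ω₂ sin(θ₄−θ₂) / [r₃ sin(θ₃−θ₄)].
Numerator sine = -0.55775; denominator sine = -0.61841.
Result = 0.0501·14.45·(-0.55775) / (0.1779·(-0.61841)) = +3.6705 rad/s; magnitude 3.6705 rad/s.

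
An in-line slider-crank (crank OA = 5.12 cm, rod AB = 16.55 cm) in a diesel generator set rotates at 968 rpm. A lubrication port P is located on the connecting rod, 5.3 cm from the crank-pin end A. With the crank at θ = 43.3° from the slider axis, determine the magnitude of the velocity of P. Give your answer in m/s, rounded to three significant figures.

4.60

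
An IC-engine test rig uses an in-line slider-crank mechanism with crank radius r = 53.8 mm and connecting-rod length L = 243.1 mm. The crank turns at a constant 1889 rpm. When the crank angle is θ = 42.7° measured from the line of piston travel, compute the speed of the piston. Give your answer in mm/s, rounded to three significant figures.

8400

ω = 2π·1889/60 = 197.8 rad/s
For an in-line slider-crank, x = r cosθ + √(L² − r² sin²θ), so v = −rω sinθ·[1 + r cosθ/√(L² − r² sin²θ)].
With r = 0.0538 m, L = 0.2431 m, θ = 42.7°: √(L² − r² sin²θ) = 0.24035 m.
v = −0.0538·197.8·0.67816·[1 + 0.0538·0.73491/0.24035] = -8.4046 m/s.
|v| = 8.4046 m/s = 8404.6 mm/s.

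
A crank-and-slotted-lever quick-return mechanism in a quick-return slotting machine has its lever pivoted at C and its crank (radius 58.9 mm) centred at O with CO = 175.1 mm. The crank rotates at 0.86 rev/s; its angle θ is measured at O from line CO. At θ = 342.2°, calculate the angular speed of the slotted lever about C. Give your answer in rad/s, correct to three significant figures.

ω = 5.404 rad/s (from 0.86 rev/s).
Crank pin A relative to C: A = (d + r cosθ, r sinθ); lever angle φ = atan2(r sinθ, d + r cosθ).
Differentiating tanφ: φ̇ = rω(d cosθ + r)/(d² + r² + 2dr cosθ).
d² + r² + 2dr cosθ = |CA|² = 0.0537686 m²;  d cosθ + r = +0.22562 m.
|ω_lever| = |0.0589·5.404·+0.22562| / 0.0537686 = 1.3355 rad/s.

1.34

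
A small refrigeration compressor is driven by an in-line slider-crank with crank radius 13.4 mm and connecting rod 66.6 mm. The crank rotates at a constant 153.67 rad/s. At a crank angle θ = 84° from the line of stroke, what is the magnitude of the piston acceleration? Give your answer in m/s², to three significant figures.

30.5

ω = 153.7 rad/s
x(θ) = r cosθ + √(L² − r² sin²θ); with ω constant, a = ω²·d²x/dθ².
d²x/dθ² = −r cosθ − r²(cos2θ)/√u − r⁴ sin²2θ/(4u^{3/2}),  u = L² − r² sin²θ = 0.00425796 m².
Substituting r = 0.0134 m, L = 0.0666 m, θ = 84°: d²x/dθ² = +0.0012897 m.
a = ω²·d²x/dθ² = (153.7)²·(+0.0012897) = +30.455 m/s²;  |a| = 30.455 m/s².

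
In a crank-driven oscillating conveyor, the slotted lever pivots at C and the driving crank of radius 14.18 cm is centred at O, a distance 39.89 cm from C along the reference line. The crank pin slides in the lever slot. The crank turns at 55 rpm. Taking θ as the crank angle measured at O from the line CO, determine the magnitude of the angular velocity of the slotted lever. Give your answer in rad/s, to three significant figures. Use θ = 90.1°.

ω = 5.76 rad/s (from 55 rpm).
Crank pin A relative to C: A = (d + r cosθ, r sinθ); lever angle φ = atan2(r sinθ, d + r cosθ).
Differentiating tanφ: φ̇ = rω(d cosθ + r)/(d² + r² + 2dr cosθ).
d² + r² + 2dr cosθ = |CA|² = 0.179031 m²;  d cosθ + r = +0.1411 m.
|ω_lever| = |0.1418·5.76·+0.1411| / 0.179031 = 0.64369 rad/s.

0.644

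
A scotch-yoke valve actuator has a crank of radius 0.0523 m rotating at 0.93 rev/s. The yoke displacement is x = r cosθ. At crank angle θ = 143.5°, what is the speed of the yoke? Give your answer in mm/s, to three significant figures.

ω = 5.843 rad/s (from 0.93 rev/s).
x = r cosθ ⇒ ẋ = −rω sinθ.
|v| = rω|sinθ| = 0.0523·5.843·|sin 143.5°| = 0.18178 m/s = 181.78 mm/s.

182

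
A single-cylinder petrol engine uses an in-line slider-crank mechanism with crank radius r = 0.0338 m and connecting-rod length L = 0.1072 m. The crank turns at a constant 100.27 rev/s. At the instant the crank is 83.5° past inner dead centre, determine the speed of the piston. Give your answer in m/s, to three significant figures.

ω = 2π·100 = 630 rad/s
For an in-line slider-crank, x = r cosθ + √(L² − r² sin²θ), so v = −rω sinθ·[1 + r cosθ/√(L² − r² sin²θ)].
With r = 0.0338 m, L = 0.1072 m, θ = 83.5°: √(L² − r² sin²θ) = 0.1018 m.
v = −0.0338·630·0.99357·[1 + 0.0338·0.11320/0.1018] = -21.953 m/s.
|v| = 21.953 m/s.

22.0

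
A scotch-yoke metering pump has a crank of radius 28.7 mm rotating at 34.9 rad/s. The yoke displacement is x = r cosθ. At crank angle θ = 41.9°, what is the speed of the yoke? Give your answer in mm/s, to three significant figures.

669

ω = 34.9 rad/s
x = r cosθ ⇒ ẋ = −rω sinθ.
|v| = rω|sinθ| = 0.0287·34.9·|sin 41.9°| = 0.66892 m/s = 668.92 mm/s.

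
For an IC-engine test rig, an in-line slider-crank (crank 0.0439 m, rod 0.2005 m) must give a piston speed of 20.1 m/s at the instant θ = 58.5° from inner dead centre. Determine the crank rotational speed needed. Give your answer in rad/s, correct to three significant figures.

For an in-line slider-crank, |v_piston| = rω|sinθ|·[1 + r cosθ/√(L² − r² sin²θ)].
With r = 0.0439 m, L = 0.2005 m, θ = 58.5°: the bracketed kinematic factor |dx/dθ| = 0.04179 m.
ω = v/|dx/dθ| = 20.1/0.04179 = 480.98 rad/s.

481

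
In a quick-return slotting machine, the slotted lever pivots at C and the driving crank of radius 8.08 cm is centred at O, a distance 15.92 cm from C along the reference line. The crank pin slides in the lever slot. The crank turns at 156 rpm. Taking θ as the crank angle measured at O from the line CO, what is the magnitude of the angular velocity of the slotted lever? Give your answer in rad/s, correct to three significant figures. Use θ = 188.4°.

15.8

ω = 16.34 rad/s (from 156 rpm).
Crank pin A relative to C: A = (d + r cosθ, r sinθ); lever angle φ = atan2(r sinθ, d + r cosθ).
Differentiating tanφ: φ̇ = rω(d cosθ + r)/(d² + r² + 2dr cosθ).
d² + r² + 2dr cosθ = |CA|² = 0.00642255 m²;  d cosθ + r = -0.076692 m.
|ω_lever| = |0.0808·16.34·-0.076692| / 0.00642255 = 15.762 rad/s.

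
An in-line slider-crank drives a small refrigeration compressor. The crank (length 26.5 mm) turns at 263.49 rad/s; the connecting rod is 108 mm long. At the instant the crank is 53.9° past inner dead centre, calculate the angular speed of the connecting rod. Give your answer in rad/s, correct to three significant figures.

ω = 263.5 rad/s
The rod makes angle φ with the slider axis where L sinφ = r sinθ; differentiating, L cosφ·φ̇ = r ω cosθ.
L cosφ = √(L² − r² sin²θ) = 0.10586 m.
|ω_rod| = r ω |cosθ| / √(L² − r² sin²θ) = 0.0265·263.5·0.58920/0.10586 = 38.865 rad/s.

38.9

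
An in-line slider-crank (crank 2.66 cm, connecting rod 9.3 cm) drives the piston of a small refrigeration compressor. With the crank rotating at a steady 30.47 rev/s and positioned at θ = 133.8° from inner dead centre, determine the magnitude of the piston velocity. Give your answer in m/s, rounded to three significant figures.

2.93

ω = 2π·30.5 = 191.4 rad/s
For an in-line slider-crank, x = r cosθ + √(L² − r² sin²θ), so v = −rω sinθ·[1 + r cosθ/√(L² − r² sin²θ)].
With r = 0.0266 m, L = 0.093 m, θ = 133.8°: √(L² − r² sin²θ) = 0.090997 m.
v = −0.0266·191.4·0.72176·[1 + 0.0266·-0.69214/0.090997] = -2.9319 m/s.
|v| = 2.9319 m/s.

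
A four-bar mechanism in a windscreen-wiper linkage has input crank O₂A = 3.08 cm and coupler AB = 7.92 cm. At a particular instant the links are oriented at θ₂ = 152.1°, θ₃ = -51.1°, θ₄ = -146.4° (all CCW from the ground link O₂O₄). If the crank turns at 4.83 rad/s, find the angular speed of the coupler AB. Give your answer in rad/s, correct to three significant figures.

ω₂ = 4.83 rad/s
Differentiating the loop-closure r₂e^{iθ₂}+r₃e^{iθ₃}=r₁+r₄e^{iθ₄} gives r₂ω₂e^{iθ₂}+r₃ω₃e^{iθ₃}=r₄ω₄e^{iθ₄}.
Eliminating the other unknown: ω₃ = r₂ω₂ sin(θ₄−θ₂) / [r₃ sin(θ₃−θ₄)].
Numerator sine = +0.87882; denominator sine = +0.99572.
Result = 0.0308·4.83·(+0.87882) / (0.0792·(+0.99572)) = +1.6578 rad/s; magnitude 1.6578 rad/s.

1.66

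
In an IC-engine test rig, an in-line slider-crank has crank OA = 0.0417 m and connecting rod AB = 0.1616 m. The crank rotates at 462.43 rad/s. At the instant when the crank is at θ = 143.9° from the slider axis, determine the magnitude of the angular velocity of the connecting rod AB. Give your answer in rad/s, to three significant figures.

97.5

ω = 462.4 rad/s
The rod makes angle φ with the slider axis where L sinφ = r sinθ; differentiating, L cosφ·φ̇ = r ω cosθ.
L cosφ = √(L² − r² sin²θ) = 0.15972 m.
|ω_rod| = r ω |cosθ| / √(L² − r² sin²θ) = 0.0417·462.4·0.80799/0.15972 = 97.55 rad/s.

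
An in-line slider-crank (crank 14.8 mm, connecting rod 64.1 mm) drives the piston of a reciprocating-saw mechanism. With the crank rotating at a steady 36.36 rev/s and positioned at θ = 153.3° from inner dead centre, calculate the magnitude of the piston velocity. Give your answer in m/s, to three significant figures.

ω = 2π·36.4 = 228.5 rad/s
For an in-line slider-crank, x = r cosθ + √(L² − r² sin²θ), so v = −rω sinθ·[1 + r cosθ/√(L² − r² sin²θ)].
With r = 0.0148 m, L = 0.0641 m, θ = 153.3°: √(L² − r² sin²θ) = 0.063754 m.
v = −0.0148·228.5·0.44932·[1 + 0.0148·-0.89337/0.063754] = -1.2041 m/s.
|v| = 1.2041 m/s.

1.20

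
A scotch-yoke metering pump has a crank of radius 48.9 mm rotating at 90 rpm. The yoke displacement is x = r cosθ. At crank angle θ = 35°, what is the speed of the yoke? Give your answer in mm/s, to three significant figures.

264

ω = 9.425 rad/s (from 90 rpm).
x = r cosθ ⇒ ẋ = −rω sinθ.
|v| = rω|sinθ| = 0.0489·9.425·|sin 35°| = 0.26435 m/s = 264.35 mm/s.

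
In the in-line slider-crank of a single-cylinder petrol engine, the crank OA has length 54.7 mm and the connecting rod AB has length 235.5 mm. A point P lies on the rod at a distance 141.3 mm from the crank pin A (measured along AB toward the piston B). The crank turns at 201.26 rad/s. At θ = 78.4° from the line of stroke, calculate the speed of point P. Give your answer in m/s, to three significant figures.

11.1

ω = 201.3 rad/s.  Crank-pin speed |V_A| = rω = 11.009 m/s, perpendicular to OA.
Rod angle: sinφ = −(r/L) sinθ ⇒ φ = -13.152°; ω_rod = −rω cosθ/√(L²−r²sin²θ) = -9.653 rad/s.
V_P = V_A + ω_rod × AP, with AP = 0.1413 m along the rod.
Components: V_Px = −rω sinθ − a·ω_rod·sinφ = -11.094 m/s;  V_Py = rω cosθ + a·ω_rod·cosφ = +0.88546 m/s.
|V_P| = √(V_Px² + V_Py²) = 11.13 m/s.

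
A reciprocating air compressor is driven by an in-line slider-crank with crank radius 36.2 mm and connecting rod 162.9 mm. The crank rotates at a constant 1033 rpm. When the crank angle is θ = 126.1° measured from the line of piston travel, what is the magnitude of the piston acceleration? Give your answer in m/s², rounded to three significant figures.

278

ω = 2π·1033/60 = 108.2 rad/s
x(θ) = r cosθ + √(L² − r² sin²θ); with ω constant, a = ω²·d²x/dθ².
d²x/dθ² = −r cosθ − r²(cos2θ)/√u − r⁴ sin²2θ/(4u^{3/2}),  u = L² − r² sin²θ = 0.0256809 m².
Substituting r = 0.0362 m, L = 0.1629 m, θ = 126.1°: d²x/dθ² = +0.023734 m.
a = ω²·d²x/dθ² = (108.2)²·(+0.023734) = +277.74 m/s²;  |a| = 277.74 m/s².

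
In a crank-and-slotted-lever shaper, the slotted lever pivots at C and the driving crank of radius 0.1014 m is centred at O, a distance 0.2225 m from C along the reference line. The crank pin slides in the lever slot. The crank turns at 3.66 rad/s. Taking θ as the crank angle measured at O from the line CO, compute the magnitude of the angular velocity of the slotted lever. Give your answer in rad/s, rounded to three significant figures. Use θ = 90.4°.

ω = 3.66 rad/s
Crank pin A relative to C: A = (d + r cosθ, r sinθ); lever angle φ = atan2(r sinθ, d + r cosθ).
Differentiating tanφ: φ̇ = rω(d cosθ + r)/(d² + r² + 2dr cosθ).
d² + r² + 2dr cosθ = |CA|² = 0.0594732 m²;  d cosθ + r = +0.099847 m.
|ω_lever| = |0.1014·3.66·+0.099847| / 0.0594732 = 0.62306 rad/s.

0.623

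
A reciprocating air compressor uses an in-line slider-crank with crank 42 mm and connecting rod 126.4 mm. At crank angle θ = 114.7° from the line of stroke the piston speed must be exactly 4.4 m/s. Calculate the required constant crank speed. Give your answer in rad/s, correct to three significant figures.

135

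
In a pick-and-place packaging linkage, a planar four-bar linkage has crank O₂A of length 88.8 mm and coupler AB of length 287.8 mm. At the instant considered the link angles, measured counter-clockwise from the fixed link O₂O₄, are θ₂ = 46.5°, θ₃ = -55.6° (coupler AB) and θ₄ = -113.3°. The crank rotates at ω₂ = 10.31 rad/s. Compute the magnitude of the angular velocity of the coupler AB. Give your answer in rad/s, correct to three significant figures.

1.30

ω₂ = 10.31 rad/s
Differentiating the loop-closure r₂e^{iθ₂}+r₃e^{iθ₃}=r₁+r₄e^{iθ₄} gives r₂ω₂e^{iθ₂}+r₃ω₃e^{iθ₃}=r₄ω₄e^{iθ₄}.
Eliminating the other unknown: ω₃ = r₂ω₂ sin(θ₄−θ₂) / [r₃ sin(θ₃−θ₄)].
Numerator sine = -0.34530; denominator sine = +0.84526.
Result = 0.0888·10.31·(-0.34530) / (0.2878·(+0.84526)) = -1.2995 rad/s; magnitude 1.2995 rad/s.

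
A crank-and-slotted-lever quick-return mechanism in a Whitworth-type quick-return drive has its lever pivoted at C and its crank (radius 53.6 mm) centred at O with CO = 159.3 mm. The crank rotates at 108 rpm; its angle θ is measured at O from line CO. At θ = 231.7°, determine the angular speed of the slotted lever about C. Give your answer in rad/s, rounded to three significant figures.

ω = 11.31 rad/s (from 108 rpm).
Crank pin A relative to C: A = (d + r cosθ, r sinθ); lever angle φ = atan2(r sinθ, d + r cosθ).
Differentiating tanφ: φ̇ = rω(d cosθ + r)/(d² + r² + 2dr cosθ).
d² + r² + 2dr cosθ = |CA|² = 0.0176655 m²;  d cosθ + r = -0.045131 m.
|ω_lever| = |0.0536·11.31·-0.045131| / 0.0176655 = 1.5487 rad/s.

1.55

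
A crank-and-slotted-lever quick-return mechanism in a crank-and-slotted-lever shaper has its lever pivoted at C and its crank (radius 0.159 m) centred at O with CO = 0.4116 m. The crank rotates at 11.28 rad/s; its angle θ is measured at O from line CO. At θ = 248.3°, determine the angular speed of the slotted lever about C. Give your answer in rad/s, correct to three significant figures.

0.0835

ω = 11.28 rad/s
Crank pin A relative to C: A = (d + r cosθ, r sinθ); lever angle φ = atan2(r sinθ, d + r cosθ).
Differentiating tanφ: φ̇ = rω(d cosθ + r)/(d² + r² + 2dr cosθ).
d² + r² + 2dr cosθ = |CA|² = 0.1463 m²;  d cosθ + r = +0.0068122 m.
|ω_lever| = |0.159·11.28·+0.0068122| / 0.1463 = 0.083513 rad/s.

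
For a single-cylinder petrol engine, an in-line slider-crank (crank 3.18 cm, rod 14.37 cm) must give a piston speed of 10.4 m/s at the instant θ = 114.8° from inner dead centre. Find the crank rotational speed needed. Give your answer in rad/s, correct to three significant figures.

For an in-line slider-crank, |v_piston| = rω|sinθ|·[1 + r cosθ/√(L² − r² sin²θ)].
With r = 0.0318 m, L = 0.1437 m, θ = 114.8°: the bracketed kinematic factor |dx/dθ| = 0.026132 m.
ω = v/|dx/dθ| = 10.4/0.026132 = 397.98 rad/s.

398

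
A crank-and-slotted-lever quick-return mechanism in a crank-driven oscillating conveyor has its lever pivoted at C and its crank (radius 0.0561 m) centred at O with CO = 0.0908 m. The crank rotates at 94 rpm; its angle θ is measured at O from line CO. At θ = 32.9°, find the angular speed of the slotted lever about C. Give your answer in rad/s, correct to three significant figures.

ω = 9.844 rad/s (from 94 rpm).
Crank pin A relative to C: A = (d + r cosθ, r sinθ); lever angle φ = atan2(r sinθ, d + r cosθ).
Differentiating tanφ: φ̇ = rω(d cosθ + r)/(d² + r² + 2dr cosθ).
d² + r² + 2dr cosθ = |CA|² = 0.0199457 m²;  d cosθ + r = +0.13234 m.
|ω_lever| = |0.0561·9.844·+0.13234| / 0.0199457 = 3.664 rad/s.

3.66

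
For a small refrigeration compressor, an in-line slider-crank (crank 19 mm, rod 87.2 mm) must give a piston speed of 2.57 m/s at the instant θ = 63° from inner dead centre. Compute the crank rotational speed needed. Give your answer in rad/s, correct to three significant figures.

138

For an in-line slider-crank, |v_piston| = rω|sinθ|·[1 + r cosθ/√(L² − r² sin²θ)].
With r = 0.019 m, L = 0.0872 m, θ = 63°: the bracketed kinematic factor |dx/dθ| = 0.018636 m.
ω = v/|dx/dθ| = 2.57/0.018636 = 137.9 rad/s.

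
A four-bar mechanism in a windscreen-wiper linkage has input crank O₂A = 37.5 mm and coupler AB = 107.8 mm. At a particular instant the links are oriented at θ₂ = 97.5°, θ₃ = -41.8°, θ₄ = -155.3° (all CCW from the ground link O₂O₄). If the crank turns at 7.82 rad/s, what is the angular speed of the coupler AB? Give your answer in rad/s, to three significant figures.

2.83

ω₂ = 7.82 rad/s
Differentiating the loop-closure r₂e^{iθ₂}+r₃e^{iθ₃}=r₁+r₄e^{iθ₄} gives r₂ω₂e^{iθ₂}+r₃ω₃e^{iθ₃}=r₄ω₄e^{iθ₄}.
Eliminating the other unknown: ω₃ = r₂ω₂ sin(θ₄−θ₂) / [r₃ sin(θ₃−θ₄)].
Numerator sine = +0.95528; denominator sine = +0.91706.
Result = 0.0375·7.82·(+0.95528) / (0.1078·(+0.91706)) = +2.8337 rad/s; magnitude 2.8337 rad/s.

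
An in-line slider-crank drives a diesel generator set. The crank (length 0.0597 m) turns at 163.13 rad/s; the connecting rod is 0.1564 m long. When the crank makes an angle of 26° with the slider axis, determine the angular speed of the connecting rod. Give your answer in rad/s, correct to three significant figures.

ω = 163.1 rad/s
The rod makes angle φ with the slider axis where L sinφ = r sinθ; differentiating, L cosφ·φ̇ = r ω cosθ.
L cosφ = √(L² − r² sin²θ) = 0.15419 m.
|ω_rod| = r ω |cosθ| / √(L² − r² sin²θ) = 0.0597·163.1·0.89879/0.15419 = 56.767 rad/s.

56.8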